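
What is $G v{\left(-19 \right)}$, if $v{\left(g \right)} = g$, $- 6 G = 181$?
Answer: $\frac{3439}{6} \approx 573.17$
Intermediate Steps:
$G = - \frac{181}{6}$ ($G = \left(- \frac{1}{6}\right) 181 = - \frac{181}{6} \approx -30.167$)
$G v{\left(-19 \right)} = \left(- \frac{181}{6}\right) \left(-19\right) = \frac{3439}{6}$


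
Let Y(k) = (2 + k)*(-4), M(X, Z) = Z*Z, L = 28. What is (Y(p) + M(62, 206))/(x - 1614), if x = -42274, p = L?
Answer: -10579/10972 ≈ -0.96418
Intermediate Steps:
p = 28
M(X, Z) = Z²
Y(k) = -8 - 4*k
(Y(p) + M(62, 206))/(x - 1614) = ((-8 - 4*28) + 206²)/(-42274 - 1614) = ((-8 - 112) + 42436)/(-43888) = (-120 + 42436)*(-1/43888) = 42316*(-1/43888) = -10579/10972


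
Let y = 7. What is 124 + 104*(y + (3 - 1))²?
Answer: 8548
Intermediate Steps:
124 + 104*(y + (3 - 1))² = 124 + 104*(7 + (3 - 1))² = 124 + 104*(7 + 2)² = 124 + 104*9² = 124 + 104*81 = 124 + 8424 = 8548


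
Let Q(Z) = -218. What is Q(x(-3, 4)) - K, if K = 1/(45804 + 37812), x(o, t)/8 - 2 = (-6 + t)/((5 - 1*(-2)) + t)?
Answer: -18228289/83616 ≈ -218.00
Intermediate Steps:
x(o, t) = 16 + 8*(-6 + t)/(7 + t) (x(o, t) = 16 + 8*((-6 + t)/((5 - 1*(-2)) + t)) = 16 + 8*((-6 + t)/((5 + 2) + t)) = 16 + 8*((-6 + t)/(7 + t)) = 16 + 8*(-6 + t)/(7 + t))
K = 1/83616 ≈ 1.1959e-5
Q(x(-3, 4)) - K = -218 - 1*1/83616 = -218 - 1/83616 = -18228289/83616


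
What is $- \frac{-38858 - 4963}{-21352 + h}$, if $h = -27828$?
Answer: $- \frac{43821}{49180} \approx -0.89103$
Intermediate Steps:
$- \frac{-38858 - 4963}{-21352 + h} = - \frac{-38858 - 4963}{-21352 - 27828} = - \frac{-43821}{-49180} = - \frac{\left(-43821\right) \left(-1\right)}{49180} = \left(-1\right) \frac{43821}{49180} = - \frac{43821}{49180}$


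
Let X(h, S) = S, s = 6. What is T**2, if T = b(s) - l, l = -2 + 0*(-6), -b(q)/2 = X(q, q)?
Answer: 100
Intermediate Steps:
b(q) = -2*q
l = -2 (l = -2 + 0 = -2)
T = -10 (T = -2*6 - 1*(-2) = -12 + 2 = -10)
T**2 = (-10)**2 = 100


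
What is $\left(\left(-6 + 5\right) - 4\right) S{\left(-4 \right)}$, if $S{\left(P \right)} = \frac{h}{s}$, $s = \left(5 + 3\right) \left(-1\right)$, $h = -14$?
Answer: $- \frac{35}{4} \approx -8.75$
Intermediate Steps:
$s = -8$ ($s = 8 \left(-1\right) = -8$)
$S{\left(P \right)} = \frac{7}{4}$ ($S{\left(P \right)} = - \frac{14}{-8} = \left(-14\right) \left(- \frac{1}{8}\right) = \frac{7}{4}$)
$\left(\left(-6 + 5\right) - 4\right) S{\left(-4 \right)} = \left(\left(-6 + 5\right) - 4\right) \frac{7}{4} = \left(-1 - 4\right) \frac{7}{4} = \left(-5\right) \frac{7}{4} = - \frac{35}{4}$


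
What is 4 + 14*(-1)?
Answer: -10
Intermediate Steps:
4 + 14*(-1) = 4 - 14 = -10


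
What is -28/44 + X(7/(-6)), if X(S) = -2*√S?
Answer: -7/11 - I*√42/3 ≈ -0.63636 - 2.1602*I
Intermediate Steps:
-28/44 + X(7/(-6)) = -28/44 - 2*√7*(I*√6/6) = (1/44)*(-28) - 2*I*√42/6 = -7/11 - I*√42/3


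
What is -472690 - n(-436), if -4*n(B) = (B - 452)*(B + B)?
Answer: -279106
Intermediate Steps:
n(B) = -B*(-452 + B)/2 (n(B) = -(B - 452)*(B + B)/4 = -(-452 + B)*2*B/4 = -B*(-452 + B)/2)
-472690 - n(-436) = -472690 - (-436)*(452 - 1*(-436))/2 = -472690 - (-436)*(452 + 436)/2 = -472690 - (-436)*888/2 = -472690 - 1*(-193584) = -472690 + 193584 = -279106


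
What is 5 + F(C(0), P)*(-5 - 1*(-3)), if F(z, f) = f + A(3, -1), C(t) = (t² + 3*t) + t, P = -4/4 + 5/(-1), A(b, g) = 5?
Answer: 7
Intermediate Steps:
P = -6 (P = -4*¼ + 5*(-1) = -1 - 5 = -6)
C(t) = t² + 4*t
F(z, f) = 5 + f (F(z, f) = f + 5 = 5 + f)
5 + F(C(0), P)*(-5 - 1*(-3)) = 5 + (5 - 6)*(-5 - 1*(-3)) = 5 - (-5 + 3) = 5 - 1*(-2) = 5 + 2 = 7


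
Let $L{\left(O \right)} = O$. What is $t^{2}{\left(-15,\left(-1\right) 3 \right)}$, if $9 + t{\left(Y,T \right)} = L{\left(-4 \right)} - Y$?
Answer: $4$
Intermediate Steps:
$t{\left(Y,T \right)} = -13 - Y$ ($t{\left(Y,T \right)} = -9 - \left(4 + Y\right) = -13 - Y$)
$t^{2}{\left(-15,\left(-1\right) 3 \right)} = \left(-13 - -15\right)^{2} = \left(-13 + 15\right)^{2} = 2^{2} = 4$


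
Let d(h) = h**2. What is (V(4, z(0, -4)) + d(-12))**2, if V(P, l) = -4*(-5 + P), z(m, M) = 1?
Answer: 21904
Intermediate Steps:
V(P, l) = 20 - 4*P
(V(4, z(0, -4)) + d(-12))**2 = ((20 - 4*4) + (-12)**2)**2 = ((20 - 16) + 144)**2 = (4 + 144)**2 = 148**2 = 21904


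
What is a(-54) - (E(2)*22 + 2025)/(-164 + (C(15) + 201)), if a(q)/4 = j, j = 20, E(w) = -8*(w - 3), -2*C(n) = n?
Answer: 318/59 ≈ 5.3898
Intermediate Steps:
C(n) = -n/2
E(w) = 24 - 8*w (E(w) = -8*(-3 + w) = 24 - 8*w)
a(q) = 80 (a(q) = 4*20 = 80)
a(-54) - (E(2)*22 + 2025)/(-164 + (C(15) + 201)) = 80 - ((24 - 8*2)*22 + 2025)/(-164 + (-½*15 + 201)) = 80 - ((24 - 16)*22 + 2025)/(-164 + (-15/2 + 201)) = 80 - (8*22 + 2025)/(-164 + 387/2) = 80 - (176 + 2025)/59/2 = 80 - 2201*2/59 = 80 - 1*4402/59 = 80 - 4402/59 = 318/59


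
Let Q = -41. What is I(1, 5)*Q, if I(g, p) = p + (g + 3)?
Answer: -369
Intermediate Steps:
I(g, p) = 3 + g + p (I(g, p) = p + (3 + g) = 3 + g + p)
I(1, 5)*Q = (3 + 1 + 5)*(-41) = 9*(-41) = -369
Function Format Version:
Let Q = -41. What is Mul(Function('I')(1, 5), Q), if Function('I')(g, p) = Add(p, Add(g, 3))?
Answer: -369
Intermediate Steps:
Function('I')(g, p) = Add(3, g, p) (Function('I')(g, p) = Add(p, Add(3, g)) = Add(3, g, p))
Mul(Function('I')(1, 5), Q) = Mul(Add(3, 1, 5), -41) = Mul(9, -41) = -369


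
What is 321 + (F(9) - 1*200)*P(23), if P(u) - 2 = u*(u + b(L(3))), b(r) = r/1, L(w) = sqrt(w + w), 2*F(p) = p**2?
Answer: -168747/2 - 7337*sqrt(6)/2 ≈ -93360.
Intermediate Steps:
F(p) = p**2/2
L(w) = sqrt(2)*sqrt(w) (L(w) = sqrt(2*w) = sqrt(2)*sqrt(w))
b(r) = r (b(r) = r*1 = r)
P(u) = 2 + u*(u + sqrt(6)) (P(u) = 2 + u*(u + sqrt(2)*sqrt(3)) = 2 + u*(u + sqrt(6)))
321 + (F(9) - 1*200)*P(23) = 321 + ((1/2)*9**2 - 1*200)*(2 + 23**2 + 23*sqrt(6)) = 321 + ((1/2)*81 - 200)*(2 + 529 + 23*sqrt(6)) = 321 + (81/2 - 200)*(531 + 23*sqrt(6)) = 321 - 319*(531 + 23*sqrt(6))/2 = 321 + (-169389/2 - 7337*sqrt(6)/2) = -168747/2 - 7337*sqrt(6)/2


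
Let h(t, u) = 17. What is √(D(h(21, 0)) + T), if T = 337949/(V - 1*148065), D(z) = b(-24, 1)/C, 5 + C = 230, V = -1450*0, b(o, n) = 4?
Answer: I*√49648672121/148065 ≈ 1.5049*I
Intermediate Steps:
V = 0
C = 225 (C = -5 + 230 = 225)
D(z) = 4/225
T = -337949/148065 (T = 337949/(0 - 1*148065) = 337949/(0 - 148065) = 337949/(-148065) = 337949*(-1/148065) = -337949/148065 ≈ -2.2824)
√(D(h(21, 0)) + T) = √(4/225 - 337949/148065) = √(-5029751/2220975) = I*√49648672121/148065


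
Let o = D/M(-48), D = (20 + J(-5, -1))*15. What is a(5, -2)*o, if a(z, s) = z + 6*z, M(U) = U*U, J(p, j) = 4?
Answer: 175/32 ≈ 5.4688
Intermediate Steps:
M(U) = U²
a(z, s) = 7*z
D = 360 (D = (20 + 4)*15 = 24*15 = 360)
o = 5/32 (o = 360/((-48)²) = 360/2304 = 360*(1/2304) = 5/32 ≈ 0.15625)
a(5, -2)*o = (7*5)*(5/32) = 35*(5/32) = 175/32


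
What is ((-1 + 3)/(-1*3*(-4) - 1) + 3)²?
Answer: 1225/121 ≈ 10.124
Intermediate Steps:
((-1 + 3)/(-1*3*(-4) - 1) + 3)² = (2/(-3*(-4) - 1) + 3)² = (2/(12 - 1) + 3)² = (2/11 + 3)² = (35/11)² = 1225/121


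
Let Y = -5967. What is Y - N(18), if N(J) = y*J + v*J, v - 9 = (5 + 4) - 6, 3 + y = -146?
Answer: -3501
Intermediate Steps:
y = -149 (y = -3 - 146 = -149)
v = 12 (v = 9 + ((5 + 4) - 6) = 9 + (9 - 6) = 9 + 3 = 12)
N(J) = -137*J (N(J) = -149*J + 12*J = -137*J)
Y - N(18) = -5967 - (-137)*18 = -5967 - 1*(-2466) = -5967 + 2466 = -3501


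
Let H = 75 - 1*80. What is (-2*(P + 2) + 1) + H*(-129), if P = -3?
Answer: 648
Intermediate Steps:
H = -5 (H = 75 - 80 = -5)
(-2*(P + 2) + 1) + H*(-129) = (-2*(-3 + 2) + 1) - 5*(-129) = (-2*(-1) + 1) + 645 = (2 + 1) + 645 = 3 + 645 = 648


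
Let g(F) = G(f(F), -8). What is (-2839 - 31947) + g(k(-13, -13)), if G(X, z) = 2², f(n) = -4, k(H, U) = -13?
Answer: -34782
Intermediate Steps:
G(X, z) = 4
g(F) = 4
(-2839 - 31947) + g(k(-13, -13)) = (-2839 - 31947) + 4 = -34786 + 4 = -34782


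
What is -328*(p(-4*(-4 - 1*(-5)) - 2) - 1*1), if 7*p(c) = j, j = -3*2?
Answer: 4264/7 ≈ 609.14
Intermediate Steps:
j = -6
p(c) = -6/7 (p(c) = (1/7)*(-6) = -6/7)
-328*(p(-4*(-4 - 1*(-5)) - 2) - 1*1) = -328*(-6/7 - 1*1) = -328*(-6/7 - 1) = -328*(-13/7) = 4264/7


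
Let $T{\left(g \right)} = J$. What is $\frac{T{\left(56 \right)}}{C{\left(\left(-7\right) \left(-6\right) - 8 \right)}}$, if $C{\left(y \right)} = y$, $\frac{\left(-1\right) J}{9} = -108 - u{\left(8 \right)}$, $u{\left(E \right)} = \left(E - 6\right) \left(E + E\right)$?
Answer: $\frac{630}{17} \approx 37.059$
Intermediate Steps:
$u{\left(E \right)} = 2 E \left(-6 + E\right)$ ($u{\left(E \right)} = \left(-6 + E\right) 2 E = 2 E \left(-6 + E\right)$)
$J = 1260$ ($J = - 9 \left(-108 - 2 \cdot 8 \left(-6 + 8\right)\right) = - 9 \left(-108 - 2 \cdot 8 \cdot 2\right) = - 9 \left(-108 - 32\right) = \left(-9\right) \left(-140\right) = 1260$)
$T{\left(g \right)} = 1260$
$\frac{T{\left(56 \right)}}{C{\left(\left(-7\right) \left(-6\right) - 8 \right)}} = \frac{1260}{\left(-7\right) \left(-6\right) - 8} = \frac{1260}{42 - 8} = \frac{1260}{34} = 1260 \cdot \frac{1}{34} = \frac{630}{17}$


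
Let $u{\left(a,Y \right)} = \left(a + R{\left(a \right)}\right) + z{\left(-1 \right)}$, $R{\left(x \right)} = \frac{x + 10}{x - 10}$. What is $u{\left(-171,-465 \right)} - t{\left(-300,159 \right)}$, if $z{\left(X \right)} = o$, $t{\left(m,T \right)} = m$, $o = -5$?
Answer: $\frac{22605}{181} \approx 124.89$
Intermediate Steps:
$R{\left(x \right)} = \frac{10 + x}{-10 + x}$
$z{\left(X \right)} = -5$
$u{\left(a,Y \right)} = -5 + a + \frac{10 + a}{-10 + a}$ ($u{\left(a,Y \right)} = \left(a + \frac{10 + a}{-10 + a}\right) - 5 = -5 + a + \frac{10 + a}{-10 + a}$)
$u{\left(-171,-465 \right)} - t{\left(-300,159 \right)} = \frac{60 + \left(-171\right)^{2} - -2394}{-10 - 171} - -300 = \frac{60 + 29241 + 2394}{-181} + 300 = \left(- \frac{1}{181}\right) 31695 + 300 = - \frac{31695}{181} + 300 = \frac{22605}{181}$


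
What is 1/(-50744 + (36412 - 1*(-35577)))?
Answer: 1/21245 ≈ 4.7070e-5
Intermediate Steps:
1/(-50744 + (36412 - 1*(-35577))) = 1/(-50744 + (36412 + 35577)) = 1/(-50744 + 71989) = 1/21245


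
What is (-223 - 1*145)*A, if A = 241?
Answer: -88688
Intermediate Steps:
(-223 - 1*145)*A = (-223 - 1*145)*241 = (-223 - 145)*241 = -368*241 = -88688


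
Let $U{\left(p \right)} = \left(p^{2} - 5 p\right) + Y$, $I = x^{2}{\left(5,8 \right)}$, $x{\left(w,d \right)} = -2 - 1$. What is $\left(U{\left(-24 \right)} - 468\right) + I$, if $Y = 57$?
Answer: $294$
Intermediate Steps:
$x{\left(w,d \right)} = -3$ ($x{\left(w,d \right)} = -2 - 1 = -3$)
$I = 9$ ($I = \left(-3\right)^{2} = 9$)
$U{\left(p \right)} = 57 + p^{2} - 5 p$ ($U{\left(p \right)} = \left(p^{2} - 5 p\right) + 57 = 57 + p^{2} - 5 p$)
$\left(U{\left(-24 \right)} - 468\right) + I = \left(\left(57 + \left(-24\right)^{2} - -120\right) - 468\right) + 9 = \left(\left(57 + 576 + 120\right) - 468\right) + 9 = \left(753 - 468\right) + 9 = 285 + 9 = 294$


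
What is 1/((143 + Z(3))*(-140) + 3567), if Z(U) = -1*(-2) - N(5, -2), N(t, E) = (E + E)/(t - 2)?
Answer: -3/50759 ≈ -5.9103e-5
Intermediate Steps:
N(t, E) = 2*E/(-2 + t) (N(t, E) = (2*E)/(-2 + t) = 2*E/(-2 + t))
Z(U) = 10/3 (Z(U) = -1*(-2) - 2*(-2)/(-2 + 5) = 2 - 2*(-2)/3 = 2 - 1*(-4/3) = 2 + 4/3 = 10/3)
1/((143 + Z(3))*(-140) + 3567) = 1/((143 + 10/3)*(-140) + 3567) = 1/((439/3)*(-140) + 3567) = 1/(-61460/3 + 3567) = 1/(-50759/3) = -3/50759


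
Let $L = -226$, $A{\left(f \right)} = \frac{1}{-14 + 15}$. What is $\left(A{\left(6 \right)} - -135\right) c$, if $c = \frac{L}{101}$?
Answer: $- \frac{30736}{101} \approx -304.32$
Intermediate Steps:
$A{\left(f \right)} = 1$ ($A{\left(f \right)} = 1^{-1} = 1$)
$c = - \frac{226}{101} \approx -2.2376$
$\left(A{\left(6 \right)} - -135\right) c = \left(1 - -135\right) \left(- \frac{226}{101}\right) = \left(1 + 135\right) \left(- \frac{226}{101}\right) = 136 \left(- \frac{226}{101}\right) = - \frac{30736}{101}$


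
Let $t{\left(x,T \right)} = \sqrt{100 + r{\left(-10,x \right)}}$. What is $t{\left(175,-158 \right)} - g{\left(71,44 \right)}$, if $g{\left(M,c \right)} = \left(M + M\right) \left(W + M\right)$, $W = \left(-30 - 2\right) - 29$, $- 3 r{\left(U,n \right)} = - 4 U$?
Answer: $-1420 + \frac{2 \sqrt{195}}{3} \approx -1410.7$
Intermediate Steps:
$r{\left(U,n \right)} = \frac{4 U}{3}$ ($r{\left(U,n \right)} = - \frac{\left(-4\right) U}{3} = \frac{4 U}{3}$)
$W = -61$ ($W = -32 - 29 = -61$)
$g{\left(M,c \right)} = 2 M \left(-61 + M\right)$ ($g{\left(M,c \right)} = \left(M + M\right) \left(-61 + M\right) = 2 M \left(-61 + M\right)$)
$t{\left(x,T \right)} = \frac{2 \sqrt{195}}{3}$ ($t{\left(x,T \right)} = \sqrt{100 + \frac{4}{3} \left(-10\right)} = \sqrt{100 - \frac{40}{3}} = \sqrt{\frac{260}{3}} = \frac{2 \sqrt{195}}{3}$)
$t{\left(175,-158 \right)} - g{\left(71,44 \right)} = \frac{2 \sqrt{195}}{3} - 2 \cdot 71 \left(-61 + 71\right) = \frac{2 \sqrt{195}}{3} - 2 \cdot 71 \cdot 10 = \frac{2 \sqrt{195}}{3} - 1420 = -1420 + \frac{2 \sqrt{195}}{3}$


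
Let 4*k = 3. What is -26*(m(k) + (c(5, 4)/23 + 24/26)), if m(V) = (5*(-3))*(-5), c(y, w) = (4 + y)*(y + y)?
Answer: -47742/23 ≈ -2075.7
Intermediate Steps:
c(y, w) = 2*y*(4 + y) (c(y, w) = (4 + y)*(2*y) = 2*y*(4 + y))
k = ¾ (k = (¼)*3 = ¾ ≈ 0.75000)
m(V) = 75 (m(V) = -15*(-5) = 75)
-26*(m(k) + (c(5, 4)/23 + 24/26)) = -26*(75 + ((2*5*(4 + 5))/23 + 24/26)) = -26*(75 + ((2*5*9)*(1/23) + 24*(1/26))) = -26*(75 + (90*(1/23) + 12/13)) = -26*(75 + (90/23 + 12/13)) = -26*(75 + 1446/299) = -26*23871/299 = -47742/23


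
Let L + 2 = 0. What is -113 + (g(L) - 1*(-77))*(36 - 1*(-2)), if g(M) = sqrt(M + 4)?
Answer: 2813 + 38*sqrt(2) ≈ 2866.7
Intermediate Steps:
L = -2 (L = -2 + 0 = -2)
g(M) = sqrt(4 + M)
-113 + (g(L) - 1*(-77))*(36 - 1*(-2)) = -113 + (sqrt(4 - 2) - 1*(-77))*(36 - 1*(-2)) = -113 + (sqrt(2) + 77)*(36 + 2) = -113 + (77 + sqrt(2))*38 = -113 + (2926 + 38*sqrt(2)) = 2813 + 38*sqrt(2)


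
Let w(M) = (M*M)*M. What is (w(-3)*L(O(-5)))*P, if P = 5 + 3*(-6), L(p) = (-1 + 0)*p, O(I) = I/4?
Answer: 1755/4 ≈ 438.75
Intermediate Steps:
O(I) = I/4 (O(I) = I*(¼) = I/4)
L(p) = -p
P = -13 (P = 5 - 18 = -13)
w(M) = M³ (w(M) = M²*M = M³)
(w(-3)*L(O(-5)))*P = ((-3)³*(-(-5)/4))*(-13) = -(-27)*(-5)/4*(-13) = -27*5/4*(-13) = -135/4*(-13) = 1755/4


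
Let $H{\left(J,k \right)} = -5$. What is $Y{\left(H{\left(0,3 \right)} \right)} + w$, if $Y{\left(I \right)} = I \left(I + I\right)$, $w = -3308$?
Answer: $-3258$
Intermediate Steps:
$Y{\left(I \right)} = 2 I^{2}$ ($Y{\left(I \right)} = I 2 I = 2 I^{2}$)
$Y{\left(H{\left(0,3 \right)} \right)} + w = 2 \left(-5\right)^{2} - 3308 = 2 \cdot 25 - 3308 = 50 - 3308 = -3258$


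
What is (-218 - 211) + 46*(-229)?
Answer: -10963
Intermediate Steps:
(-218 - 211) + 46*(-229) = -429 - 10534 = -10963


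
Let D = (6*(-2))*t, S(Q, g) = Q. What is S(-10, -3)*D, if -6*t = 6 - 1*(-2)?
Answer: -160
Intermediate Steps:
t = -4/3 (t = -(6 - 1*(-2))/6 = -(6 + 2)/6 = -⅙*8 = -4/3 ≈ -1.3333)
D = 16 (D = (6*(-2))*(-4/3) = -12*(-4/3) = 16)
S(-10, -3)*D = -10*16 = -160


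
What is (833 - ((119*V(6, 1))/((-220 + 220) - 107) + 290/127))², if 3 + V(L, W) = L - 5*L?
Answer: 118386498869136/184660921 ≈ 6.4110e+5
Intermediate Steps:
V(L, W) = -3 - 4*L (V(L, W) = -3 + (L - 5*L) = -3 - 4*L)
(833 - ((119*V(6, 1))/((-220 + 220) - 107) + 290/127))² = (833 - ((119*(-3 - 4*6))/((-220 + 220) - 107) + 290/127))² = (833 - ((119*(-3 - 24))/(0 - 107) + 290*(1/127)))² = (833 - ((119*(-27))/(-107) + 290/127))² = (833 - (-3213*(-1/107) + 290/127))² = (833 - (3213/107 + 290/127))² = (833 - 1*439081/13589)² = (833 - 439081/13589)² = (10880556/13589)² = 118386498869136/184660921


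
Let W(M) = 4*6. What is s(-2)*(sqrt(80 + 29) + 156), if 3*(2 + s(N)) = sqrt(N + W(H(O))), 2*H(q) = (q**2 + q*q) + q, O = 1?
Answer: -(6 - sqrt(22))*(156 + sqrt(109))/3 ≈ -72.656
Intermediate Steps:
H(q) = q**2 + q/2 (H(q) = ((q**2 + q*q) + q)/2 = ((q**2 + q**2) + q)/2 = (2*q**2 + q)/2 = (q + 2*q**2)/2 = q**2 + q/2)
W(M) = 24
s(N) = -2 + sqrt(24 + N)/3 (s(N) = -2 + sqrt(N + 24)/3 = -2 + sqrt(24 + N)/3)
s(-2)*(sqrt(80 + 29) + 156) = (-2 + sqrt(24 - 2)/3)*(sqrt(80 + 29) + 156) = (-2 + sqrt(22)/3)*(sqrt(109) + 156) = (-2 + sqrt(22)/3)*(156 + sqrt(109))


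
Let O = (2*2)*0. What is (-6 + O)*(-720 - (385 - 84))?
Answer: 6126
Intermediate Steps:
O = 0 (O = 4*0 = 0)
(-6 + O)*(-720 - (385 - 84)) = (-6 + 0)*(-720 - (385 - 84)) = -6*(-720 - 1*301) = -6*(-720 - 301) = -6*(-1021) = 6126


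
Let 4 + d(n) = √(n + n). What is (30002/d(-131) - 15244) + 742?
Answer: -2075782/139 - 15001*I*√262/139 ≈ -14934.0 - 1746.9*I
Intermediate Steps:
d(n) = -4 + √2*√n (d(n) = -4 + √(n + n) = -4 + √(2*n) = -4 + √2*√n)
(30002/d(-131) - 15244) + 742 = (30002/(-4 + √2*√(-131)) - 15244) + 742 = (30002/(-4 + √2*(I*√131)) - 15244) + 742 = (30002/(-4 + I*√262) - 15244) + 742 = (-15244 + 30002/(-4 + I*√262)) + 742 = -14502 + 30002/(-4 + I*√262)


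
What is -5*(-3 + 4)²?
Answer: -5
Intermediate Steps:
-5*(-3 + 4)² = -5*1² = -5*1 = -5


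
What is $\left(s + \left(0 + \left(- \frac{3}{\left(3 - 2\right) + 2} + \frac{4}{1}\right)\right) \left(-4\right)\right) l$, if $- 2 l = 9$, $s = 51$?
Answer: $- \frac{351}{2} \approx -175.5$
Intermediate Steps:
$l = - \frac{9}{2}$ ($l = \left(- \frac{1}{2}\right) 9 = - \frac{9}{2} \approx -4.5$)
$\left(s + \left(0 + \left(- \frac{3}{\left(3 - 2\right) + 2} + \frac{4}{1}\right)\right) \left(-4\right)\right) l = \left(51 + \left(0 + \left(- \frac{3}{\left(3 - 2\right) + 2} + \frac{4}{1}\right)\right) \left(-4\right)\right) \left(- \frac{9}{2}\right) = \left(51 + \left(0 + \left(- \frac{3}{1 + 2} + 4 \cdot 1\right)\right) \left(-4\right)\right) \left(- \frac{9}{2}\right) = \left(51 + \left(0 + \left(- \frac{3}{3} + 4\right)\right) \left(-4\right)\right) \left(- \frac{9}{2}\right) = \left(51 + \left(0 + \left(\left(-3\right) \frac{1}{3} + 4\right)\right) \left(-4\right)\right) \left(- \frac{9}{2}\right) = \left(51 + \left(0 + \left(-1 + 4\right)\right) \left(-4\right)\right) \left(- \frac{9}{2}\right) = \left(51 + \left(0 + 3\right) \left(-4\right)\right) \left(- \frac{9}{2}\right) = \left(51 + 3 \left(-4\right)\right) \left(- \frac{9}{2}\right) = \left(51 - 12\right) \left(- \frac{9}{2}\right) = 39 \left(- \frac{9}{2}\right) = - \frac{351}{2}$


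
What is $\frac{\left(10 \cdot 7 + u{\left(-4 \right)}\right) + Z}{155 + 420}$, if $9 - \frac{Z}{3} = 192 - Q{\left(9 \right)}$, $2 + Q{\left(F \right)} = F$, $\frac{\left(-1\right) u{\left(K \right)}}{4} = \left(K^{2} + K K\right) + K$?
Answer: $- \frac{114}{115} \approx -0.9913$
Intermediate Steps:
$u{\left(K \right)} = - 8 K^{2} - 4 K$ ($u{\left(K \right)} = - 4 \left(\left(K^{2} + K K\right) + K\right) = - 4 \left(\left(K^{2} + K^{2}\right) + K\right) = - 4 \left(2 K^{2} + K\right) = - 4 \left(K + 2 K^{2}\right) = - 8 K^{2} - 4 K$)
$Q{\left(F \right)} = -2 + F$
$Z = -528$ ($Z = 27 - 3 \left(192 - \left(-2 + 9\right)\right) = 27 - 3 \left(192 - 7\right) = 27 - 555 = -528$)
$\frac{\left(10 \cdot 7 + u{\left(-4 \right)}\right) + Z}{155 + 420} = \frac{\left(10 \cdot 7 - - 16 \left(1 + 2 \left(-4\right)\right)\right) - 528}{155 + 420} = \frac{\left(70 - - 16 \left(1 - 8\right)\right) - 528}{575} = \frac{\left(70 - \left(-16\right) \left(-7\right)\right) - 528}{575} = \frac{\left(70 - 112\right) - 528}{575} = \frac{-42 - 528}{575} = \frac{1}{575} \left(-570\right) = - \frac{114}{115}$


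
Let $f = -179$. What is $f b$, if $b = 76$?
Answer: $-13604$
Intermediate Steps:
$f b = \left(-179\right) 76 = -13604$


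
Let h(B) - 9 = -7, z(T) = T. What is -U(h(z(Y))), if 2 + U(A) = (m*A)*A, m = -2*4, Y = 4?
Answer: 34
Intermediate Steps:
m = -8
h(B) = 2 (h(B) = 9 - 7 = 2)
U(A) = -2 - 8*A² (U(A) = -2 + (-8*A)*A = -2 - 8*A²)
-U(h(z(Y))) = -(-2 - 8*2²) = -(-2 - 8*4) = -(-2 - 32) = -1*(-34) = 34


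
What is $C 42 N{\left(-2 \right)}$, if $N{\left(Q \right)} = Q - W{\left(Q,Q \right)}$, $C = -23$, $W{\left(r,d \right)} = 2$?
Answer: $3864$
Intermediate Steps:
$N{\left(Q \right)} = -2 + Q$ ($N{\left(Q \right)} = Q - 2 = -2 + Q$)
$C 42 N{\left(-2 \right)} = \left(-23\right) 42 \left(-2 - 2\right) = \left(-966\right) \left(-4\right) = 3864$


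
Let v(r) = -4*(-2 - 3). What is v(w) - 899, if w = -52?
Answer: -879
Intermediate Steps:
v(r) = 20 (v(r) = -4*(-5) = 20)
v(w) - 899 = 20 - 899 = -879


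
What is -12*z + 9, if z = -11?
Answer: 141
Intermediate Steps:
-12*z + 9 = -12*(-11) + 9 = 132 + 9 = 141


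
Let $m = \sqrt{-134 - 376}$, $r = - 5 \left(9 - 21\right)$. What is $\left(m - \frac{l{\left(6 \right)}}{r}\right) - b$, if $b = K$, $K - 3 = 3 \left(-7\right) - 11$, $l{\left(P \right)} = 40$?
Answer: $\frac{85}{3} + i \sqrt{510} \approx 28.333 + 22.583 i$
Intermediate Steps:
$r = 60$ ($r = \left(-5\right) \left(-12\right) = 60$)
$K = -29$ ($K = 3 + \left(3 \left(-7\right) - 11\right) = 3 - 32 = -29$)
$m = i \sqrt{510}$ ($m = \sqrt{-510} = i \sqrt{510} \approx 22.583 i$)
$b = -29$
$\left(m - \frac{l{\left(6 \right)}}{r}\right) - b = \left(i \sqrt{510} - \frac{40}{60}\right) - -29 = \left(i \sqrt{510} - 40 \cdot \frac{1}{60}\right) + 29 = \left(i \sqrt{510} - \frac{2}{3}\right) + 29 = \left(- \frac{2}{3} + i \sqrt{510}\right) + 29 = \frac{85}{3} + i \sqrt{510}$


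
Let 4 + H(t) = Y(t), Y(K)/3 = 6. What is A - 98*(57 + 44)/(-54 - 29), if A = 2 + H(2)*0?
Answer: 10064/83 ≈ 121.25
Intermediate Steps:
Y(K) = 18 (Y(K) = 3*6 = 18)
H(t) = 14 (H(t) = -4 + 18 = 14)
A = 2 (A = 2 + 14*0 = 2 + 0 = 2)
A - 98*(57 + 44)/(-54 - 29) = 2 - 98*(57 + 44)/(-54 - 29) = 2 - 9898/(-83) = 2 - 9898*(-1)/83 = 2 - 98*(-101/83) = 2 + 9898/83 = 10064/83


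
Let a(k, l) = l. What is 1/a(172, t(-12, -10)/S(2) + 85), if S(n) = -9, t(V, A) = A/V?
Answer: 54/4585 ≈ 0.011778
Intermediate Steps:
1/a(172, t(-12, -10)/S(2) + 85) = 1/(-10/(-12)/(-9) + 85) = 1/(-10*(-1/12)*(-⅑) + 85) = 1/((⅚)*(-⅑) + 85) = 1/(-5/54 + 85) = 1/(4585/54) = 54/4585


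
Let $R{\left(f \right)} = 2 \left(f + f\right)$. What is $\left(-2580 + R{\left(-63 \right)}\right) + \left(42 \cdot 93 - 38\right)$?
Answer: $1036$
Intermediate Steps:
$R{\left(f \right)} = 4 f$ ($R{\left(f \right)} = 2 \cdot 2 f = 4 f$)
$\left(-2580 + R{\left(-63 \right)}\right) + \left(42 \cdot 93 - 38\right) = \left(-2580 + 4 \left(-63\right)\right) + \left(42 \cdot 93 - 38\right) = \left(-2580 - 252\right) + \left(3906 - 38\right) = -2832 + 3868 = 1036$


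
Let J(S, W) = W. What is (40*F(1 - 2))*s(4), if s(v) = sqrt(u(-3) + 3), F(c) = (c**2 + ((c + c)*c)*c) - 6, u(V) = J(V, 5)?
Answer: -560*sqrt(2) ≈ -791.96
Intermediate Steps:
u(V) = 5
F(c) = -6 + c**2 + 2*c**3 (F(c) = (c**2 + ((2*c)*c)*c) - 6 = (c**2 + (2*c**2)*c) - 6 = (c**2 + 2*c**3) - 6 = -6 + c**2 + 2*c**3)
s(v) = 2*sqrt(2) (s(v) = sqrt(5 + 3) = sqrt(8) = 2*sqrt(2))
(40*F(1 - 2))*s(4) = (40*(-6 + (1 - 2)**2 + 2*(1 - 2)**3))*(2*sqrt(2)) = (40*(-6 + (-1)**2 + 2*(-1)**3))*(2*sqrt(2)) = (40*(-6 + 1 + 2*(-1)))*(2*sqrt(2)) = (40*(-6 + 1 - 2))*(2*sqrt(2)) = (40*(-7))*(2*sqrt(2)) = -560*sqrt(2)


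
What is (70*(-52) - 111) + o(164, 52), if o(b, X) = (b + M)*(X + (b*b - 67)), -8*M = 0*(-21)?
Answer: 4404733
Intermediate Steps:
M = 0 (M = -0*(-21) = -⅛*0 = 0)
o(b, X) = b*(-67 + X + b²) (o(b, X) = (b + 0)*(X + (b*b - 67)) = b*(X + (b² - 67)) = b*(X + (-67 + b²)) = b*(-67 + X + b²))
(70*(-52) - 111) + o(164, 52) = (70*(-52) - 111) + 164*(-67 + 52 + 164²) = (-3640 - 111) + 164*(-67 + 52 + 26896) = -3751 + 164*26881 = -3751 + 4408484 = 4404733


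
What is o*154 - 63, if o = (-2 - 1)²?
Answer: 1323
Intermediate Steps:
o = 9 (o = (-3)² = 9)
o*154 - 63 = 9*154 - 63 = 1386 - 63 = 1323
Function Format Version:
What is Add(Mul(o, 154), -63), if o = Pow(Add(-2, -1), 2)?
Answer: 1323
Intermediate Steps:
o = 9 (o = Pow(-3, 2) = 9)
Add(Mul(o, 154), -63) = Add(Mul(9, 154), -63) = Add(1386, -63) = 1323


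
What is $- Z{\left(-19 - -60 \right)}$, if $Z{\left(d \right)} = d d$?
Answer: $-1681$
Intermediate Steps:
$Z{\left(d \right)} = d^{2}$
$- Z{\left(-19 - -60 \right)} = - \left(-19 - -60\right)^{2} = - \left(-19 + 60\right)^{2} = - 41^{2} = \left(-1\right) 1681 = -1681$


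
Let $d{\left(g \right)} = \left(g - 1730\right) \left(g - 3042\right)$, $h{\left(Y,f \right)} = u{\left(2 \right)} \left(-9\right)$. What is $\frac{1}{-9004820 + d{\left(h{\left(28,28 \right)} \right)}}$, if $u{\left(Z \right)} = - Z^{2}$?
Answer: $- \frac{1}{3912656} \approx -2.5558 \cdot 10^{-7}$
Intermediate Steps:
$h{\left(Y,f \right)} = 36$ ($h{\left(Y,f \right)} = - 2^{2} \left(-9\right) = \left(-1\right) 4 \left(-9\right) = \left(-4\right) \left(-9\right) = 36$)
$d{\left(g \right)} = \left(-3042 + g\right) \left(-1730 + g\right)$ ($d{\left(g \right)} = \left(-1730 + g\right) \left(-3042 + g\right) = \left(-3042 + g\right) \left(-1730 + g\right)$)
$\frac{1}{-9004820 + d{\left(h{\left(28,28 \right)} \right)}} = \frac{1}{-9004820 + \left(5262660 + 36^{2} - 171792\right)} = \frac{1}{-9004820 + \left(5262660 + 1296 - 171792\right)} = \frac{1}{-9004820 + 5092164} = \frac{1}{-3912656} = - \frac{1}{3912656}$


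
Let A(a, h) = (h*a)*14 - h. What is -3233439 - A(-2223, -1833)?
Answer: -60281898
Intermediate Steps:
A(a, h) = -h + 14*a*h (A(a, h) = (a*h)*14 - h = 14*a*h - h = -h + 14*a*h)
-3233439 - A(-2223, -1833) = -3233439 - (-1833)*(-1 + 14*(-2223)) = -3233439 - (-1833)*(-1 - 31122) = -3233439 - (-1833)*(-31123) = -3233439 - 1*57048459 = -3233439 - 57048459 = -60281898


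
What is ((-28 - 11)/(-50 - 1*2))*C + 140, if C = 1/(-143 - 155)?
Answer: 166877/1192 ≈ 140.00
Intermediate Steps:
C = -1/298 (C = 1/(-298) = -1/298 ≈ -0.0033557)
((-28 - 11)/(-50 - 1*2))*C + 140 = ((-28 - 11)/(-50 - 1*2))*(-1/298) + 140 = -39/(-50 - 2)*(-1/298) + 140 = -39/(-52)*(-1/298) + 140 = -39*(-1/52)*(-1/298) + 140 = (¾)*(-1/298) + 140 = -3/1192 + 140 = 166877/1192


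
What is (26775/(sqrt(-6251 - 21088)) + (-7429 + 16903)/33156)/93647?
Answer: 1579/517493322 - 8925*I*sqrt(27339)/853405111 ≈ 3.0512e-6 - 0.0017292*I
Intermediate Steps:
(26775/(sqrt(-6251 - 21088)) + (-7429 + 16903)/33156)/93647 = (26775/(sqrt(-27339)) + 9474*(1/33156))*(1/93647) = (26775/((I*sqrt(27339))) + 1579/5526)*(1/93647) = (26775*(-I*sqrt(27339)/27339) + 1579/5526)*(1/93647) = (-8925*I*sqrt(27339)/9113 + 1579/5526)*(1/93647) = (1579/5526 - 8925*I*sqrt(27339)/9113)*(1/93647) = 1579/517493322 - 8925*I*sqrt(27339)/853405111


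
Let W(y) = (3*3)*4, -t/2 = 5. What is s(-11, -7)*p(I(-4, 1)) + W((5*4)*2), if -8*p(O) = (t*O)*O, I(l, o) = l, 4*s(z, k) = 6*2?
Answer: 96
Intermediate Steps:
t = -10 (t = -2*5 = -10)
s(z, k) = 3 (s(z, k) = (6*2)/4 = (¼)*12 = 3)
p(O) = 5*O²/4 (p(O) = -(-10*O)*O/8 = -(-5)*O²/4 = 5*O²/4)
W(y) = 36 (W(y) = 9*4 = 36)
s(-11, -7)*p(I(-4, 1)) + W((5*4)*2) = 3*((5/4)*(-4)²) + 36 = 3*((5/4)*16) + 36 = 3*20 + 36 = 60 + 36 = 96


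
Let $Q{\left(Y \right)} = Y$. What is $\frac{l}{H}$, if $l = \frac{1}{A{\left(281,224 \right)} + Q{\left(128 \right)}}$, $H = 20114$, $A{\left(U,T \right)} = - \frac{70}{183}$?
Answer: $\frac{183}{469742356} \approx 3.8958 \cdot 10^{-7}$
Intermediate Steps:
$A{\left(U,T \right)} = - \frac{70}{183}$ ($A{\left(U,T \right)} = \left(-70\right) \frac{1}{183} = - \frac{70}{183}$)
$l = \frac{183}{23354}$ ($l = \frac{1}{- \frac{70}{183} + 128} = \frac{1}{\frac{23354}{183}} = \frac{183}{23354} \approx 0.0078359$)
$\frac{l}{H} = \frac{183}{23354 \cdot 20114} = \frac{183}{23354} \cdot \frac{1}{20114} = \frac{183}{469742356}$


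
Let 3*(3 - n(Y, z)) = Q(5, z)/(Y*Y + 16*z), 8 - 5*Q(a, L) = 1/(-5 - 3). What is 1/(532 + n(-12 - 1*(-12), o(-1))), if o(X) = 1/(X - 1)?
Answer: 192/102733 ≈ 0.0018689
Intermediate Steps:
Q(a, L) = 13/8 (Q(a, L) = 8/5 - 1/(5*(-5 - 3)) = 8/5 - ⅕/(-8) = 8/5 - ⅕*(-⅛) = 8/5 + 1/40 = 13/8)
o(X) = 1/(-1 + X)
n(Y, z) = 3 - 13/(24*(Y² + 16*z)) (n(Y, z) = 3 - 13/(24*(Y*Y + 16*z)) = 3 - 13/(24*(Y² + 16*z)))
1/(532 + n(-12 - 1*(-12), o(-1))) = 1/(532 + (-13 + 72*(-12 - 1*(-12))² + 1152/(-1 - 1))/(24*((-12 - 1*(-12))² + 16/(-1 - 1)))) = 1/(532 + (-13 + 72*(-12 + 12)² + 1152/(-2))/(24*((-12 + 12)² + 16/(-2)))) = 1/(532 + (-13 + 72*0² + 1152*(-½))/(24*(0² + 16*(-½)))) = 1/(532 + (-13 + 72*0 - 576)/(24*(0 - 8))) = 1/(532 + (1/24)*(-13 + 0 - 576)/(-8)) = 1/(532 + (1/24)*(-⅛)*(-589)) = 1/(532 + 589/192) = 1/(102733/192) = 192/102733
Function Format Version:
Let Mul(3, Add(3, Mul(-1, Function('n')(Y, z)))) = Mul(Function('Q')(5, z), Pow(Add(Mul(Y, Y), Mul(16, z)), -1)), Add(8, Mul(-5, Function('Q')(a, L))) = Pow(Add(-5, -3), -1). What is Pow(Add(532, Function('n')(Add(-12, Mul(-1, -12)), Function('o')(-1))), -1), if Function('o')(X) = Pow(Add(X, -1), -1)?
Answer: Rational(192, 102733) ≈ 0.0018689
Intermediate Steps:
Function('Q')(a, L) = Rational(13, 8) (Function('Q')(a, L) = Add(Rational(8, 5), Mul(Rational(-1, 5), Pow(Add(-5, -3), -1))) = Add(Rational(8, 5), Mul(Rational(-1, 5), Pow(-8, -1))) = Add(Rational(8, 5), Mul(Rational(-1, 5), Rational(-1, 8))) = Add(Rational(8, 5), Rational(1, 40)) = Rational(13, 8))
Function('o')(X) = Pow(Add(-1, X), -1)
Function('n')(Y, z) = Add(3, Mul(Rational(-13, 24), Pow(Add(Pow(Y, 2), Mul(16, z)), -1))) (Function('n')(Y, z) = Add(3, Mul(Rational(-1, 3), Mul(Rational(13, 8), Pow(Add(Mul(Y, Y), Mul(16, z)), -1)))) = Add(3, Mul(Rational(-1, 3), Mul(Rational(13, 8), Pow(Add(Pow(Y, 2), Mul(16, z)), -1)))) = Add(3, Mul(Rational(-13, 24), Pow(Add(Pow(Y, 2), Mul(16, z)), -1))))
Pow(Add(532, Function('n')(Add(-12, Mul(-1, -12)), Function('o')(-1))), -1) = Pow(Add(532, Mul(Rational(1, 24), Pow(Add(Pow(Add(-12, Mul(-1, -12)), 2), Mul(16, Pow(Add(-1, -1), -1))), -1), Add(-13, Mul(72, Pow(Add(-12, Mul(-1, -12)), 2)), Mul(1152, Pow(Add(-1, -1), -1))))), -1) = Pow(Add(532, Mul(Rational(1, 24), Pow(Add(Pow(Add(-12, 12), 2), Mul(16, Pow(-2, -1))), -1), Add(-13, Mul(72, Pow(Add(-12, 12), 2)), Mul(1152, Pow(-2, -1))))), -1) = Pow(Add(532, Mul(Rational(1, 24), Pow(Add(Pow(0, 2), Mul(16, Rational(-1, 2))), -1), Add(-13, Mul(72, Pow(0, 2)), Mul(1152, Rational(-1, 2))))), -1) = Pow(Add(532, Mul(Rational(1, 24), Pow(Add(0, -8), -1), Add(-13, Mul(72, 0), -576))), -1) = Pow(Add(532, Mul(Rational(1, 24), Pow(-8, -1), Add(-13, 0, -576))), -1) = Pow(Add(532, Mul(Rational(1, 24), Rational(-1, 8), -589)), -1) = Pow(Add(532, Rational(589, 192)), -1) = Pow(Rational(102733, 192), -1) = Rational(192, 102733)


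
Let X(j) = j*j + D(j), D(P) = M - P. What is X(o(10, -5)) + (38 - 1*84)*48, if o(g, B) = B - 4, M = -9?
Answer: -2127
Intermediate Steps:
D(P) = -9 - P
o(g, B) = -4 + B
X(j) = -9 + j² - j (X(j) = j*j + (-9 - j) = j² + (-9 - j) = -9 + j² - j)
X(o(10, -5)) + (38 - 1*84)*48 = (-9 + (-4 - 5)² - (-4 - 5)) + (38 - 1*84)*48 = (-9 + (-9)² - 1*(-9)) + (38 - 84)*48 = (-9 + 81 + 9) - 46*48 = 81 - 2208 = -2127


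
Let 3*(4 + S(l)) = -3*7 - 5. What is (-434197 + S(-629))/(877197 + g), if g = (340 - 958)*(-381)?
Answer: -1302629/3337965 ≈ -0.39025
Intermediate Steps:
S(l) = -38/3 (S(l) = -4 + (-3*7 - 5)/3 = -4 + (-21 - 5)/3 = -4 + (1/3)*(-26) = -4 - 26/3 = -38/3)
g = 235458 (g = -618*(-381) = 235458)
(-434197 + S(-629))/(877197 + g) = (-434197 - 38/3)/(877197 + 235458) = -1302629/3/1112655 = -1302629/3*1/1112655 = -1302629/3337965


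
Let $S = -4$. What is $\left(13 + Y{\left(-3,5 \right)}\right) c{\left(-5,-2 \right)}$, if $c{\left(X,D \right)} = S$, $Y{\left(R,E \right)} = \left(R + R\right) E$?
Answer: $68$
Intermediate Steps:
$Y{\left(R,E \right)} = 2 E R$ ($Y{\left(R,E \right)} = 2 R E = 2 E R$)
$c{\left(X,D \right)} = -4$
$\left(13 + Y{\left(-3,5 \right)}\right) c{\left(-5,-2 \right)} = \left(13 + 2 \cdot 5 \left(-3\right)\right) \left(-4\right) = \left(13 - 30\right) \left(-4\right) = \left(-17\right) \left(-4\right) = 68$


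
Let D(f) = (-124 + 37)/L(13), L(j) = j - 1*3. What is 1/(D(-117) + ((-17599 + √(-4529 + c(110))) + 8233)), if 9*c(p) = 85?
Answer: -8437230/79100567681 - 600*I*√10169/79100567681 ≈ -0.00010666 - 7.6491e-7*I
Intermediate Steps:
c(p) = 85/9 (c(p) = (⅑)*85 = 85/9)
L(j) = -3 + j (L(j) = j - 3 = -3 + j)
D(f) = -87/10 (D(f) = (-124 + 37)/(-3 + 13) = -87/10)
1/(D(-117) + ((-17599 + √(-4529 + c(110))) + 8233)) = 1/(-87/10 + ((-17599 + √(-4529 + 85/9)) + 8233)) = 1/(-87/10 + ((-17599 + √(-40676/9)) + 8233)) = 1/(-87/10 + ((-17599 + 2*I*√10169/3) + 8233)) = 1/(-87/10 + (-9366 + 2*I*√10169/3)) = 1/(-93747/10 + 2*I*√10169/3)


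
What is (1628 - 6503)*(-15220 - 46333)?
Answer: 300070875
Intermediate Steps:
(1628 - 6503)*(-15220 - 46333) = -4875*(-61553) = 300070875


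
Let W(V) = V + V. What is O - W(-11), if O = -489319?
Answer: -489297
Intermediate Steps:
W(V) = 2*V
O - W(-11) = -489319 - 2*(-11) = -489319 - 1*(-22) = -489319 + 22 = -489297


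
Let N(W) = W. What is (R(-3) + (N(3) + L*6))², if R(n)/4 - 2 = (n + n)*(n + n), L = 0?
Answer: 24025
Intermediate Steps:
R(n) = 8 + 16*n² (R(n) = 8 + 4*((n + n)*(n + n)) = 8 + 4*((2*n)*(2*n)) = 8 + 4*(4*n²) = 8 + 16*n²)
(R(-3) + (N(3) + L*6))² = ((8 + 16*(-3)²) + (3 + 0*6))² = ((8 + 16*9) + (3 + 0))² = ((8 + 144) + 3)² = (152 + 3)² = 155² = 24025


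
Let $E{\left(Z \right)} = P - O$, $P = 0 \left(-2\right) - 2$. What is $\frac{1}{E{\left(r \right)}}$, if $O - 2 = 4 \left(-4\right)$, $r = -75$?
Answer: $\frac{1}{12} \approx 0.083333$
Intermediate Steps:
$O = -14$ ($O = 2 + 4 \left(-4\right) = 2 - 16 = -14$)
$P = -2$ ($P = 0 - 2 = -2$)
$E{\left(Z \right)} = 12$ ($E{\left(Z \right)} = -2 - -14 = -2 + 14 = 12$)
$\frac{1}{E{\left(r \right)}} = \frac{1}{12}$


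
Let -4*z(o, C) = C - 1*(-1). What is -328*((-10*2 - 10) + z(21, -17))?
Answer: 8528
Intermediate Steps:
z(o, C) = -1/4 - C/4 (z(o, C) = -(C - 1*(-1))/4 = -(C + 1)/4 = -(1 + C)/4 = -1/4 - C/4)
-328*((-10*2 - 10) + z(21, -17)) = -328*((-10*2 - 10) + (-1/4 - 1/4*(-17))) = -328*((-20 - 10) + (-1/4 + 17/4)) = -328*(-30 + 4) = -328*(-26) = 8528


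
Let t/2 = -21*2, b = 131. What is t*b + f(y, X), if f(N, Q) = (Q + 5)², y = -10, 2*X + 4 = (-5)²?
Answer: -43055/4 ≈ -10764.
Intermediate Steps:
X = 21/2 (X = -2 + (½)*(-5)² = -2 + (½)*25 = -2 + 25/2 = 21/2 ≈ 10.500)
f(N, Q) = (5 + Q)²
t = -84 (t = 2*(-21*2) = 2*(-42) = -84)
t*b + f(y, X) = -84*131 + (5 + 21/2)² = -11004 + (31/2)² = -11004 + 961/4 = -43055/4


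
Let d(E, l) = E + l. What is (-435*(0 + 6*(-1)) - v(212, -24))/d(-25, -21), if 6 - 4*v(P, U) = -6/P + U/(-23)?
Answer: -25440567/448592 ≈ -56.712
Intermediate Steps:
v(P, U) = 3/2 + U/92 + 3/(2*P) (v(P, U) = 3/2 - (-6/P + U/(-23))/4 = 3/2 - (-6/P + U*(-1/23))/4 = 3/2 - (-6/P - U/23)/4 = 3/2 + (U/92 + 3/(2*P)) = 3/2 + U/92 + 3/(2*P))
(-435*(0 + 6*(-1)) - v(212, -24))/d(-25, -21) = (-435*(0 + 6*(-1)) - (138 + 212*(138 - 24))/(92*212))/(-25 - 21) = (-435*(0 - 6) - (138 + 212*114)/(92*212))/(-46) = (-435*(-6) - (138 + 24168)/(92*212))*(-1/46) = (2610 - 24306/(92*212))*(-1/46) = (2610 - 1*12153/9752)*(-1/46) = (2610 - 12153/9752)*(-1/46) = (25440567/9752)*(-1/46) = -25440567/448592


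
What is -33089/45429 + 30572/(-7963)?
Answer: -1652343095/361751127 ≈ -4.5676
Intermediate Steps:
-33089/45429 + 30572/(-7963) = -33089*1/45429 + 30572*(-1/7963) = -33089/45429 - 30572/7963 = -1652343095/361751127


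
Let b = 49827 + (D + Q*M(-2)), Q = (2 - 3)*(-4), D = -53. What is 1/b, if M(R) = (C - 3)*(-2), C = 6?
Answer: 1/49750 ≈ 2.0101e-5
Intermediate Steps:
M(R) = -6 (M(R) = (6 - 3)*(-2) = 3*(-2) = -6)
Q = 4 (Q = -1*(-4) = 4)
b = 49750 (b = 49827 + (-53 + 4*(-6)) = 49827 + (-53 - 24) = 49827 - 77 = 49750)
1/b = 1/49750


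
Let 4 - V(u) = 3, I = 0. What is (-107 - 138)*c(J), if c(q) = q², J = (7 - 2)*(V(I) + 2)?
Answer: -55125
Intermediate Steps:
V(u) = 1 (V(u) = 4 - 1*3 = 4 - 3 = 1)
J = 15 (J = (7 - 2)*(1 + 2) = 5*3 = 15)
(-107 - 138)*c(J) = (-107 - 138)*15² = -245*225 = -55125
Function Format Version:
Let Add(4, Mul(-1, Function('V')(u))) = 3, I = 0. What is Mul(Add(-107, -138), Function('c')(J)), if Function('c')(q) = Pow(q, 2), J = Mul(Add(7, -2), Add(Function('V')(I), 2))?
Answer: -55125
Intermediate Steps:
Function('V')(u) = 1 (Function('V')(u) = Add(4, Mul(-1, 3)) = Add(4, -3) = 1)
J = 15 (J = Mul(Add(7, -2), Add(1, 2)) = Mul(5, 3) = 15)
Mul(Add(-107, -138), Function('c')(J)) = Mul(Add(-107, -138), Pow(15, 2)) = Mul(-245, 225) = -55125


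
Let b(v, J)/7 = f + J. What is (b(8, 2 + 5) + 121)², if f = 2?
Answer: 33856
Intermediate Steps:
b(v, J) = 14 + 7*J (b(v, J) = 7*(2 + J) = 14 + 7*J)
(b(8, 2 + 5) + 121)² = ((14 + 7*(2 + 5)) + 121)² = ((14 + 7*7) + 121)² = ((14 + 49) + 121)² = (63 + 121)² = 184² = 33856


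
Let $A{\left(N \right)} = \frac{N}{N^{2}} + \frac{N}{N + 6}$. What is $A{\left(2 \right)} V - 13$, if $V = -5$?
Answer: $- \frac{67}{4} \approx -16.75$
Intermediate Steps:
$A{\left(N \right)} = \frac{1}{N} + \frac{N}{6 + N}$ ($A{\left(N \right)} = \frac{N}{N^{2}} + \frac{N}{6 + N} = \frac{1}{N} + \frac{N}{6 + N}$)
$A{\left(2 \right)} V - 13 = \frac{6 + 2 + 2^{2}}{2 \left(6 + 2\right)} \left(-5\right) - 13 = \frac{6 + 2 + 4}{2 \cdot 8} \left(-5\right) - 13 = \frac{1}{2} \cdot \frac{1}{8} \cdot 12 \left(-5\right) - 13 = \frac{3}{4} \left(-5\right) - 13 = - \frac{15}{4} - 13 = - \frac{67}{4}$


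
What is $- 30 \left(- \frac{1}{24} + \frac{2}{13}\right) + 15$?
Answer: $\frac{605}{52} \approx 11.635$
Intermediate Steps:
$- 30 \left(- \frac{1}{24} + \frac{2}{13}\right) + 15 = \left(-30\right) \frac{35}{312} + 15 = - \frac{175}{52} + 15 = \frac{605}{52}$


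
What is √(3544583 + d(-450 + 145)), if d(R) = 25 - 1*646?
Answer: √3543962 ≈ 1882.5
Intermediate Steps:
d(R) = -621 (d(R) = 25 - 646 = -621)
√(3544583 + d(-450 + 145)) = √(3544583 - 621) = √3543962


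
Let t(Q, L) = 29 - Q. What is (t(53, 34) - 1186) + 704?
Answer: -506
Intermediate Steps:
(t(53, 34) - 1186) + 704 = ((29 - 1*53) - 1186) + 704 = ((29 - 53) - 1186) + 704 = (-24 - 1186) + 704 = -1210 + 704 = -506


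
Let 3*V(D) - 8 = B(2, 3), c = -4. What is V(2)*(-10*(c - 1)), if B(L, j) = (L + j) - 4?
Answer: 150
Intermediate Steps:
B(L, j) = -4 + L + j
V(D) = 3 (V(D) = 8/3 + (-4 + 2 + 3)/3 = 8/3 + (⅓)*1 = 8/3 + ⅓ = 3)
V(2)*(-10*(c - 1)) = 3*(-10*(-4 - 1)) = 3*(-10*(-5)) = 3*50 = 150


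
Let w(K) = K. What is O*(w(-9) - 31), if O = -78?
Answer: 3120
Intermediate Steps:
O*(w(-9) - 31) = -78*(-9 - 31) = -78*(-40) = 3120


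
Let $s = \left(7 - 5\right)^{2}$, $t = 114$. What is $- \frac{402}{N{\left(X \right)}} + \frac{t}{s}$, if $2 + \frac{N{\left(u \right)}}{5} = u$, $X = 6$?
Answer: $\frac{42}{5} \approx 8.4$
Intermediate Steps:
$N{\left(u \right)} = -10 + 5 u$
$s = 4$ ($s = 2^{2} = 4$)
$- \frac{402}{N{\left(X \right)}} + \frac{t}{s} = - \frac{402}{-10 + 5 \cdot 6} + \frac{114}{4} = - \frac{402}{-10 + 30} + 114 \cdot \frac{1}{4} = - \frac{402}{20} + \frac{57}{2} = \left(-402\right) \frac{1}{20} + \frac{57}{2} = - \frac{201}{10} + \frac{57}{2} = \frac{42}{5}$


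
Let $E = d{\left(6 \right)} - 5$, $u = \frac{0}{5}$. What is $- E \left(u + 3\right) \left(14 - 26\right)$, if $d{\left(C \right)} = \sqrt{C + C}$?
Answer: $-180 + 72 \sqrt{3} \approx -55.292$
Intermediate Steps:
$u = 0$ ($u = 0 \cdot \frac{1}{5} = 0$)
$d{\left(C \right)} = \sqrt{2} \sqrt{C}$ ($d{\left(C \right)} = \sqrt{2 C} = \sqrt{2} \sqrt{C}$)
$E = -5 + 2 \sqrt{3}$ ($E = \sqrt{2} \sqrt{6} - 5 = 2 \sqrt{3} - 5 = -5 + 2 \sqrt{3} \approx -1.5359$)
$- E \left(u + 3\right) \left(14 - 26\right) = - (-5 + 2 \sqrt{3}) \left(0 + 3\right) \left(14 - 26\right) = \left(5 - 2 \sqrt{3}\right) 3 \left(-12\right) = \left(15 - 6 \sqrt{3}\right) \left(-12\right) = -180 + 72 \sqrt{3}$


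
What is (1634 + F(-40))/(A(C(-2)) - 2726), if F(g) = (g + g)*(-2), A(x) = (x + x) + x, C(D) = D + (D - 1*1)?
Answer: -1794/2741 ≈ -0.65451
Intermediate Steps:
C(D) = -1 + 2*D (C(D) = D + (D - 1) = D + (-1 + D) = -1 + 2*D)
A(x) = 3*x (A(x) = 2*x + x = 3*x)
F(g) = -4*g (F(g) = (2*g)*(-2) = -4*g)
(1634 + F(-40))/(A(C(-2)) - 2726) = (1634 - 4*(-40))/(3*(-1 + 2*(-2)) - 2726) = (1634 + 160)/(3*(-1 - 4) - 2726) = 1794/(3*(-5) - 2726) = 1794/(-15 - 2726) = 1794/(-2741) = 1794*(-1/2741) = -1794/2741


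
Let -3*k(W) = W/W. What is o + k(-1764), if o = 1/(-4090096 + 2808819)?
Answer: -1281280/3843831 ≈ -0.33333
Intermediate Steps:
o = -1/1281277 (o = 1/(-1281277) = -1/1281277 ≈ -7.8047e-7)
k(W) = -⅓ (k(W) = -W/(3*W) = -⅓*1 = -⅓)
o + k(-1764) = -1/1281277 - ⅓ = -1281280/3843831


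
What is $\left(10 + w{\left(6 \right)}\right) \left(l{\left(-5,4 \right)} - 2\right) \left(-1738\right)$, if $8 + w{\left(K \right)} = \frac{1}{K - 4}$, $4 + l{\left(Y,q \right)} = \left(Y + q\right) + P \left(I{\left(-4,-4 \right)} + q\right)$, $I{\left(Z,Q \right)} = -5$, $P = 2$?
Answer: $39105$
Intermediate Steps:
$l{\left(Y,q \right)} = -14 + Y + 3 q$ ($l{\left(Y,q \right)} = -4 + \left(\left(Y + q\right) + 2 \left(-5 + q\right)\right) = -4 + \left(\left(Y + q\right) + \left(-10 + 2 q\right)\right) = -4 + \left(-10 + Y + 3 q\right) = -14 + Y + 3 q$)
$w{\left(K \right)} = -8 + \frac{1}{-4 + K}$ ($w{\left(K \right)} = -8 + \frac{1}{K - 4} = -8 + \frac{1}{-4 + K}$)
$\left(10 + w{\left(6 \right)}\right) \left(l{\left(-5,4 \right)} - 2\right) \left(-1738\right) = \left(10 + \frac{33 - 48}{-4 + 6}\right) \left(\left(-14 - 5 + 3 \cdot 4\right) - 2\right) \left(-1738\right) = \left(10 + \frac{33 - 48}{2}\right) \left(\left(-14 - 5 + 12\right) - 2\right) \left(-1738\right) = \left(10 + \frac{1}{2} \left(-15\right)\right) \left(-7 - 2\right) \left(-1738\right) = \left(10 - \frac{15}{2}\right) \left(-9\right) \left(-1738\right) = \frac{5}{2} \left(-9\right) \left(-1738\right) = \left(- \frac{45}{2}\right) \left(-1738\right) = 39105$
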